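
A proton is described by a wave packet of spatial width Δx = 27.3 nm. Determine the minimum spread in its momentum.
1.931 × 10^-27 kg·m/s

For a wave packet, the spatial width Δx and momentum spread Δp are related by the uncertainty principle:
ΔxΔp ≥ ℏ/2

The minimum momentum spread is:
Δp_min = ℏ/(2Δx)
Δp_min = (1.055e-34 J·s) / (2 × 2.730e-08 m)
Δp_min = 1.931e-27 kg·m/s

A wave packet cannot have both a well-defined position and well-defined momentum.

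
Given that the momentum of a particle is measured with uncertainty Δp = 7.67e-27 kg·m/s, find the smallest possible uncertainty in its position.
6.875 nm

Using the Heisenberg uncertainty principle:
ΔxΔp ≥ ℏ/2

The minimum uncertainty in position is:
Δx_min = ℏ/(2Δp)
Δx_min = (1.055e-34 J·s) / (2 × 7.670e-27 kg·m/s)
Δx_min = 6.875e-09 m = 6.875 nm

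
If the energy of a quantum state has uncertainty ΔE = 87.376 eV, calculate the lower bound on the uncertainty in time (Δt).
3.767 as

Using the energy-time uncertainty principle:
ΔEΔt ≥ ℏ/2

The minimum uncertainty in time is:
Δt_min = ℏ/(2ΔE)
Δt_min = (1.055e-34 J·s) / (2 × 1.400e-17 J)
Δt_min = 3.767e-18 s = 3.767 as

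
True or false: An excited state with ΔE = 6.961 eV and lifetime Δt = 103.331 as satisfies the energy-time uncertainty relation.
Yes, it satisfies the uncertainty relation.

Calculate the product ΔEΔt:
ΔE = 6.961 eV = 1.115e-18 J
ΔEΔt = (1.115e-18 J) × (1.033e-16 s)
ΔEΔt = 1.152e-34 J·s

Compare to the minimum allowed value ℏ/2:
ℏ/2 = 5.273e-35 J·s

Since ΔEΔt = 1.152e-34 J·s ≥ 5.273e-35 J·s = ℏ/2,
this satisfies the uncertainty relation.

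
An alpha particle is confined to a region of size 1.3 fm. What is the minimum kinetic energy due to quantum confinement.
772.668 keV

Using the uncertainty principle:

1. Position uncertainty: Δx ≈ 1.300e-15 m
2. Minimum momentum uncertainty: Δp = ℏ/(2Δx) = 4.056e-20 kg·m/s
3. Minimum kinetic energy:
   KE = (Δp)²/(2m) = (4.056e-20)²/(2 × 6.645e-27 kg)
   KE = 1.238e-13 J = 772.668 keV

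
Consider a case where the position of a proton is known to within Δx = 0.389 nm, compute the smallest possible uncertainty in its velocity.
81.040 m/s

Using the Heisenberg uncertainty principle and Δp = mΔv:
ΔxΔp ≥ ℏ/2
Δx(mΔv) ≥ ℏ/2

The minimum uncertainty in velocity is:
Δv_min = ℏ/(2mΔx)
Δv_min = (1.055e-34 J·s) / (2 × 1.673e-27 kg × 3.890e-10 m)
Δv_min = 8.104e+01 m/s = 81.040 m/s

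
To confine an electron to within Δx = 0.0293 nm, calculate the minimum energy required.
11.095 eV

Localizing a particle requires giving it sufficient momentum uncertainty:

1. From uncertainty principle: Δp ≥ ℏ/(2Δx)
   Δp_min = (1.055e-34 J·s) / (2 × 2.930e-11 m)
   Δp_min = 1.800e-24 kg·m/s

2. This momentum uncertainty corresponds to kinetic energy:
   KE ≈ (Δp)²/(2m) = (1.800e-24)²/(2 × 9.109e-31 kg)
   KE = 1.778e-18 J = 11.095 eV

Tighter localization requires more energy.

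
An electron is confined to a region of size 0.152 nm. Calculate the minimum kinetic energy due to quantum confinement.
412.264 meV

Using the uncertainty principle:

1. Position uncertainty: Δx ≈ 1.520e-10 m
2. Minimum momentum uncertainty: Δp = ℏ/(2Δx) = 3.469e-25 kg·m/s
3. Minimum kinetic energy:
   KE = (Δp)²/(2m) = (3.469e-25)²/(2 × 9.109e-31 kg)
   KE = 6.605e-20 J = 412.264 meV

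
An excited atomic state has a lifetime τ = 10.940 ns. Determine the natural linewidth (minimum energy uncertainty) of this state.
30.083 neV

Using the energy-time uncertainty principle:
ΔEΔt ≥ ℏ/2

The lifetime τ represents the time uncertainty Δt.
The natural linewidth (minimum energy uncertainty) is:

ΔE = ℏ/(2τ)
ΔE = (1.055e-34 J·s) / (2 × 1.094e-08 s)
ΔE = 4.820e-27 J = 30.083 neV

This natural linewidth limits the precision of spectroscopic measurements.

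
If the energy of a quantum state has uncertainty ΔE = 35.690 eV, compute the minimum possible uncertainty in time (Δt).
9.221 as

Using the energy-time uncertainty principle:
ΔEΔt ≥ ℏ/2

The minimum uncertainty in time is:
Δt_min = ℏ/(2ΔE)
Δt_min = (1.055e-34 J·s) / (2 × 5.718e-18 J)
Δt_min = 9.221e-18 s = 9.221 as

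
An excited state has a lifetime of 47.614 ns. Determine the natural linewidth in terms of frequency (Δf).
1.671 MHz

Using the energy-time uncertainty principle and E = hf:
ΔEΔt ≥ ℏ/2
hΔf·Δt ≥ ℏ/2

The minimum frequency uncertainty is:
Δf = ℏ/(2hτ) = 1/(4πτ)
Δf = 1/(4π × 4.761e-08 s)
Δf = 1.671e+06 Hz = 1.671 MHz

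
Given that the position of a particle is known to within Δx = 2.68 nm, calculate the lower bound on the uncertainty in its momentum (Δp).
1.967 × 10^-26 kg·m/s

Using the Heisenberg uncertainty principle:
ΔxΔp ≥ ℏ/2

The minimum uncertainty in momentum is:
Δp_min = ℏ/(2Δx)
Δp_min = (1.055e-34 J·s) / (2 × 2.680e-09 m)
Δp_min = 1.967e-26 kg·m/s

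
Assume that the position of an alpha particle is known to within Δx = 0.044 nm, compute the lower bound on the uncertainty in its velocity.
180.352 m/s

Using the Heisenberg uncertainty principle and Δp = mΔv:
ΔxΔp ≥ ℏ/2
Δx(mΔv) ≥ ℏ/2

The minimum uncertainty in velocity is:
Δv_min = ℏ/(2mΔx)
Δv_min = (1.055e-34 J·s) / (2 × 6.645e-27 kg × 4.400e-11 m)
Δv_min = 1.804e+02 m/s = 180.352 m/s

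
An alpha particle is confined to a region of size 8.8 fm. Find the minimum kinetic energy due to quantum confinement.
16.862 keV

Using the uncertainty principle:

1. Position uncertainty: Δx ≈ 8.800e-15 m
2. Minimum momentum uncertainty: Δp = ℏ/(2Δx) = 5.992e-21 kg·m/s
3. Minimum kinetic energy:
   KE = (Δp)²/(2m) = (5.992e-21)²/(2 × 6.645e-27 kg)
   KE = 2.702e-15 J = 16.862 keV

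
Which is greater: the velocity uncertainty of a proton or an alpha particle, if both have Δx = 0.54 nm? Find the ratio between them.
The proton has the larger minimum velocity uncertainty, by a ratio of 4.0.

For both particles, Δp_min = ℏ/(2Δx) = 9.765e-26 kg·m/s (same for both).

The velocity uncertainty is Δv = Δp/m:
- proton: Δv = 9.765e-26 / 1.673e-27 = 5.838e+01 m/s = 58.379 m/s
- alpha particle: Δv = 9.765e-26 / 6.645e-27 = 1.470e+01 m/s = 14.695 m/s

Ratio: 5.838e+01 / 1.470e+01 = 4.0

The lighter particle has larger velocity uncertainty because Δv ∝ 1/m.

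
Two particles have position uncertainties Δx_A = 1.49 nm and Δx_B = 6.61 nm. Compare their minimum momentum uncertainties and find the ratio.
Particle A has the larger minimum momentum uncertainty, by a factor of 4.44.

For each particle, the minimum momentum uncertainty is Δp_min = ℏ/(2Δx):

Particle A: Δp_A = ℏ/(2×1.490e-09 m) = 3.539e-26 kg·m/s
Particle B: Δp_B = ℏ/(2×6.610e-09 m) = 7.977e-27 kg·m/s

Ratio: Δp_A/Δp_B = 4.44

Since Δp_min ∝ 1/Δx, the particle with smaller position uncertainty (A) has larger momentum uncertainty.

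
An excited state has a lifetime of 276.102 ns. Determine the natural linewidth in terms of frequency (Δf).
288.218 kHz

Using the energy-time uncertainty principle and E = hf:
ΔEΔt ≥ ℏ/2
hΔf·Δt ≥ ℏ/2

The minimum frequency uncertainty is:
Δf = ℏ/(2hτ) = 1/(4πτ)
Δf = 1/(4π × 2.761e-07 s)
Δf = 2.882e+05 Hz = 288.218 kHz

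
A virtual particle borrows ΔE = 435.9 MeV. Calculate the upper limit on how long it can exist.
7.550 × 10^-25 s

Using the energy-time uncertainty principle:
ΔEΔt ≥ ℏ/2

For a virtual particle borrowing energy ΔE, the maximum lifetime is:
Δt_max = ℏ/(2ΔE)

Converting energy:
ΔE = 435.9 MeV = 6.984e-11 J

Δt_max = (1.055e-34 J·s) / (2 × 6.984e-11 J)
Δt_max = 7.550e-25 s = 7.550 × 10^-25 s

Virtual particles with higher borrowed energy exist for shorter times.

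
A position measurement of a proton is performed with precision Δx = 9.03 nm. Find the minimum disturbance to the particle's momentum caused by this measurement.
5.839 × 10^-27 kg·m/s

The uncertainty principle implies that measuring position disturbs momentum:
ΔxΔp ≥ ℏ/2

When we measure position with precision Δx, we necessarily introduce a momentum uncertainty:
Δp ≥ ℏ/(2Δx)
Δp_min = (1.055e-34 J·s) / (2 × 9.030e-09 m)
Δp_min = 5.839e-27 kg·m/s

The more precisely we measure position, the greater the momentum disturbance.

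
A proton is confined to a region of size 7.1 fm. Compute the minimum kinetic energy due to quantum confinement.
102.905 keV

Using the uncertainty principle:

1. Position uncertainty: Δx ≈ 7.100e-15 m
2. Minimum momentum uncertainty: Δp = ℏ/(2Δx) = 7.427e-21 kg·m/s
3. Minimum kinetic energy:
   KE = (Δp)²/(2m) = (7.427e-21)²/(2 × 1.673e-27 kg)
   KE = 1.649e-14 J = 102.905 keV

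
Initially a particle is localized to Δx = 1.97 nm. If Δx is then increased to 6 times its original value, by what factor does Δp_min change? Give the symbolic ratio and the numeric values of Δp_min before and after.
Original Δp_min = 2.677 × 10^-26 kg·m/s; new Δp'_min = 4.461 × 10^-27 kg·m/s; ratio Δp'_min/Δp_min = 1/6.

From the uncertainty principle ΔxΔp ≥ ℏ/2, the minimum momentum uncertainty is Δp_min = ℏ/(2Δx).

Original (Δx = 1.97 nm = 1.970e-09 m):
Δp_min = (1.055e-34 J·s)/(2 × 1.970e-09 m) = 2.677e-26 kg·m/s

When Δx → 6Δx:
Δp'_min = ℏ/(2 × 6Δx) = (1/6) × ℏ/(2Δx) = (1/6) × Δp_min
Δp'_min = 1/6 × 2.677e-26 kg·m/s = 4.461e-27 kg·m/s

Since Δp_min ∝ 1/Δx, when Δx is increased to 6 times its original value, Δp_min decreases to 1/6 of its original value.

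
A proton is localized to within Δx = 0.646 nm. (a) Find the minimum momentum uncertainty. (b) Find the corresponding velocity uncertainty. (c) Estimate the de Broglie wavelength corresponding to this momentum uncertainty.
(a) Δp_min = 8.162 × 10^-26 kg·m/s
(b) Δv_min = 48.800 m/s
(c) λ_dB = 8.118 nm

Step-by-step:

(a) From the uncertainty principle:
Δp_min = ℏ/(2Δx) = (1.055e-34 J·s)/(2 × 6.460e-10 m) = 8.162e-26 kg·m/s

(b) The velocity uncertainty:
Δv = Δp/m = (8.162e-26 kg·m/s)/(1.673e-27 kg) = 4.880e+01 m/s = 48.800 m/s

(c) The de Broglie wavelength for this momentum:
λ = h/p = (6.626e-34 J·s)/(8.162e-26 kg·m/s) = 8.118e-09 m = 8.118 nm

Note: The de Broglie wavelength is comparable to the localization size, as expected from wave-particle duality.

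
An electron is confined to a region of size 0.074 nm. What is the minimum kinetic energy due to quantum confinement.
1.739 eV

Using the uncertainty principle:

1. Position uncertainty: Δx ≈ 7.400e-11 m
2. Minimum momentum uncertainty: Δp = ℏ/(2Δx) = 7.125e-25 kg·m/s
3. Minimum kinetic energy:
   KE = (Δp)²/(2m) = (7.125e-25)²/(2 × 9.109e-31 kg)
   KE = 2.787e-19 J = 1.739 eV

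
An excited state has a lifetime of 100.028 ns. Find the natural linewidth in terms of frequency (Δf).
795.552 kHz

Using the energy-time uncertainty principle and E = hf:
ΔEΔt ≥ ℏ/2
hΔf·Δt ≥ ℏ/2

The minimum frequency uncertainty is:
Δf = ℏ/(2hτ) = 1/(4πτ)
Δf = 1/(4π × 1.000e-07 s)
Δf = 7.956e+05 Hz = 795.552 kHz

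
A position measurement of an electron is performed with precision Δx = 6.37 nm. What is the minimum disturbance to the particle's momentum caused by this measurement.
8.278 × 10^-27 kg·m/s

The uncertainty principle implies that measuring position disturbs momentum:
ΔxΔp ≥ ℏ/2

When we measure position with precision Δx, we necessarily introduce a momentum uncertainty:
Δp ≥ ℏ/(2Δx)
Δp_min = (1.055e-34 J·s) / (2 × 6.370e-09 m)
Δp_min = 8.278e-27 kg·m/s

The more precisely we measure position, the greater the momentum disturbance.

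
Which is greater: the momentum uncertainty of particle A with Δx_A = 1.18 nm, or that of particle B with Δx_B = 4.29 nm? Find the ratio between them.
Particle A has the larger minimum momentum uncertainty, by a factor of 3.64.

For each particle, the minimum momentum uncertainty is Δp_min = ℏ/(2Δx):

Particle A: Δp_A = ℏ/(2×1.180e-09 m) = 4.469e-26 kg·m/s
Particle B: Δp_B = ℏ/(2×4.290e-09 m) = 1.229e-26 kg·m/s

Ratio: Δp_A/Δp_B = 3.64

Since Δp_min ∝ 1/Δx, the particle with smaller position uncertainty (A) has larger momentum uncertainty.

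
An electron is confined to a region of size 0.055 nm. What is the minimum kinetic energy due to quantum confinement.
3.149 eV

Using the uncertainty principle:

1. Position uncertainty: Δx ≈ 5.500e-11 m
2. Minimum momentum uncertainty: Δp = ℏ/(2Δx) = 9.587e-25 kg·m/s
3. Minimum kinetic energy:
   KE = (Δp)²/(2m) = (9.587e-25)²/(2 × 9.109e-31 kg)
   KE = 5.045e-19 J = 3.149 eV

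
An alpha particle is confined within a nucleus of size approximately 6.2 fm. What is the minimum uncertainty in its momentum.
8.505 × 10^-21 kg·m/s

Using the Heisenberg uncertainty principle:
ΔxΔp ≥ ℏ/2

With Δx ≈ L = 6.200e-15 m (the confinement size):
Δp_min = ℏ/(2Δx)
Δp_min = (1.055e-34 J·s) / (2 × 6.200e-15 m)
Δp_min = 8.505e-21 kg·m/s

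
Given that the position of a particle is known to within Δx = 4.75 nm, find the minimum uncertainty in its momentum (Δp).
1.110 × 10^-26 kg·m/s

Using the Heisenberg uncertainty principle:
ΔxΔp ≥ ℏ/2

The minimum uncertainty in momentum is:
Δp_min = ℏ/(2Δx)
Δp_min = (1.055e-34 J·s) / (2 × 4.750e-09 m)
Δp_min = 1.110e-26 kg·m/s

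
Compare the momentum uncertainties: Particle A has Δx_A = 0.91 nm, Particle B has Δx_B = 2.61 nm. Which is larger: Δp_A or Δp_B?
Particle A has the larger minimum momentum uncertainty, by a factor of 2.87.

For each particle, the minimum momentum uncertainty is Δp_min = ℏ/(2Δx):

Particle A: Δp_A = ℏ/(2×9.100e-10 m) = 5.794e-26 kg·m/s
Particle B: Δp_B = ℏ/(2×2.610e-09 m) = 2.020e-26 kg·m/s

Ratio: Δp_A/Δp_B = 2.87

Since Δp_min ∝ 1/Δx, the particle with smaller position uncertainty (A) has larger momentum uncertainty.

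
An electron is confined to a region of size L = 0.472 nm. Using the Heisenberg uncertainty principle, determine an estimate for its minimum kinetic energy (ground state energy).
42.754 meV

Using the uncertainty principle to estimate ground state energy:

1. The position uncertainty is approximately the confinement size:
   Δx ≈ L = 4.720e-10 m

2. From ΔxΔp ≥ ℏ/2, the minimum momentum uncertainty is:
   Δp ≈ ℏ/(2L) = 1.117e-25 kg·m/s

3. The kinetic energy is approximately:
   KE ≈ (Δp)²/(2m) = (1.117e-25)²/(2 × 9.109e-31 kg)
   KE ≈ 6.850e-21 J = 42.754 meV

This is an order-of-magnitude estimate of the ground state energy.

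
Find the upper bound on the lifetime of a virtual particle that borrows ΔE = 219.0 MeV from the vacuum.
1.503 ys

Using the energy-time uncertainty principle:
ΔEΔt ≥ ℏ/2

For a virtual particle borrowing energy ΔE, the maximum lifetime is:
Δt_max = ℏ/(2ΔE)

Converting energy:
ΔE = 219.0 MeV = 3.509e-11 J

Δt_max = (1.055e-34 J·s) / (2 × 3.509e-11 J)
Δt_max = 1.503e-24 s = 1.503 ys

Virtual particles with higher borrowed energy exist for shorter times.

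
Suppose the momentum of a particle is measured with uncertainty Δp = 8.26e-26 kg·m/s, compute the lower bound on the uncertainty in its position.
638.361 pm

Using the Heisenberg uncertainty principle:
ΔxΔp ≥ ℏ/2

The minimum uncertainty in position is:
Δx_min = ℏ/(2Δp)
Δx_min = (1.055e-34 J·s) / (2 × 8.260e-26 kg·m/s)
Δx_min = 6.384e-10 m = 638.361 pm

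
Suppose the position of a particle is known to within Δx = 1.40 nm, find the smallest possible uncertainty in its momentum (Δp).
3.766 × 10^-26 kg·m/s

Using the Heisenberg uncertainty principle:
ΔxΔp ≥ ℏ/2

The minimum uncertainty in momentum is:
Δp_min = ℏ/(2Δx)
Δp_min = (1.055e-34 J·s) / (2 × 1.400e-09 m)
Δp_min = 3.766e-26 kg·m/s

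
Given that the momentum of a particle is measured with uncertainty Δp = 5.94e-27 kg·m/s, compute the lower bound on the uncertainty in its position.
8.877 nm

Using the Heisenberg uncertainty principle:
ΔxΔp ≥ ℏ/2

The minimum uncertainty in position is:
Δx_min = ℏ/(2Δp)
Δx_min = (1.055e-34 J·s) / (2 × 5.940e-27 kg·m/s)
Δx_min = 8.877e-09 m = 8.877 nm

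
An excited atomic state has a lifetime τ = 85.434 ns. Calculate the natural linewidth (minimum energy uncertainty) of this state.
3.852 neV

Using the energy-time uncertainty principle:
ΔEΔt ≥ ℏ/2

The lifetime τ represents the time uncertainty Δt.
The natural linewidth (minimum energy uncertainty) is:

ΔE = ℏ/(2τ)
ΔE = (1.055e-34 J·s) / (2 × 8.543e-08 s)
ΔE = 6.172e-28 J = 3.852 neV

This natural linewidth limits the precision of spectroscopic measurements.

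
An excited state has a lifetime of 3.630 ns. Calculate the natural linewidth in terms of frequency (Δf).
21.922 MHz

Using the energy-time uncertainty principle and E = hf:
ΔEΔt ≥ ℏ/2
hΔf·Δt ≥ ℏ/2

The minimum frequency uncertainty is:
Δf = ℏ/(2hτ) = 1/(4πτ)
Δf = 1/(4π × 3.630e-09 s)
Δf = 2.192e+07 Hz = 21.922 MHz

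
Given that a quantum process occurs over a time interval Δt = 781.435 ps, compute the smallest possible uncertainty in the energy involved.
421.156 neV

Using the energy-time uncertainty principle:
ΔEΔt ≥ ℏ/2

The minimum uncertainty in energy is:
ΔE_min = ℏ/(2Δt)
ΔE_min = (1.055e-34 J·s) / (2 × 7.814e-10 s)
ΔE_min = 6.748e-26 J = 421.156 neV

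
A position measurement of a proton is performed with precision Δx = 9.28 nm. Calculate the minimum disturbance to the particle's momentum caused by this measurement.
5.682 × 10^-27 kg·m/s

The uncertainty principle implies that measuring position disturbs momentum:
ΔxΔp ≥ ℏ/2

When we measure position with precision Δx, we necessarily introduce a momentum uncertainty:
Δp ≥ ℏ/(2Δx)
Δp_min = (1.055e-34 J·s) / (2 × 9.280e-09 m)
Δp_min = 5.682e-27 kg·m/s

The more precisely we measure position, the greater the momentum disturbance.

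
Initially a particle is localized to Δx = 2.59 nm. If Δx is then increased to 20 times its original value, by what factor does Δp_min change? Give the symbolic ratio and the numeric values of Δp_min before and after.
Original Δp_min = 2.036 × 10^-26 kg·m/s; new Δp'_min = 1.018 × 10^-27 kg·m/s; ratio Δp'_min/Δp_min = 1/20.

From the uncertainty principle ΔxΔp ≥ ℏ/2, the minimum momentum uncertainty is Δp_min = ℏ/(2Δx).

Original (Δx = 2.59 nm = 2.590e-09 m):
Δp_min = (1.055e-34 J·s)/(2 × 2.590e-09 m) = 2.036e-26 kg·m/s

When Δx → 20Δx:
Δp'_min = ℏ/(2 × 20Δx) = (1/20) × ℏ/(2Δx) = (1/20) × Δp_min
Δp'_min = 1/20 × 2.036e-26 kg·m/s = 1.018e-27 kg·m/s

Since Δp_min ∝ 1/Δx, when Δx is increased to 20 times its original value, Δp_min decreases to 1/20 of its original value.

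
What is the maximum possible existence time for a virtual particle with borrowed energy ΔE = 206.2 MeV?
1.596 ys

Using the energy-time uncertainty principle:
ΔEΔt ≥ ℏ/2

For a virtual particle borrowing energy ΔE, the maximum lifetime is:
Δt_max = ℏ/(2ΔE)

Converting energy:
ΔE = 206.2 MeV = 3.304e-11 J

Δt_max = (1.055e-34 J·s) / (2 × 3.304e-11 J)
Δt_max = 1.596e-24 s = 1.596 ys

Virtual particles with higher borrowed energy exist for shorter times.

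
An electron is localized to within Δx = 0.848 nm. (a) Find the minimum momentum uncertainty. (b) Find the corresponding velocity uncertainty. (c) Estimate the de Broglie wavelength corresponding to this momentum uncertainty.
(a) Δp_min = 6.218 × 10^-26 kg·m/s
(b) Δv_min = 68.259 km/s
(c) λ_dB = 10.656 nm

Step-by-step:

(a) From the uncertainty principle:
Δp_min = ℏ/(2Δx) = (1.055e-34 J·s)/(2 × 8.480e-10 m) = 6.218e-26 kg·m/s

(b) The velocity uncertainty:
Δv = Δp/m = (6.218e-26 kg·m/s)/(9.109e-31 kg) = 6.826e+04 m/s = 68.259 km/s

(c) The de Broglie wavelength for this momentum:
λ = h/p = (6.626e-34 J·s)/(6.218e-26 kg·m/s) = 1.066e-08 m = 10.656 nm

Note: The de Broglie wavelength is comparable to the localization size, as expected from wave-particle duality.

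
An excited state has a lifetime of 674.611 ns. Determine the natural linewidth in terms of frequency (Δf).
117.961 kHz

Using the energy-time uncertainty principle and E = hf:
ΔEΔt ≥ ℏ/2
hΔf·Δt ≥ ℏ/2

The minimum frequency uncertainty is:
Δf = ℏ/(2hτ) = 1/(4πτ)
Δf = 1/(4π × 6.746e-07 s)
Δf = 1.180e+05 Hz = 117.961 kHz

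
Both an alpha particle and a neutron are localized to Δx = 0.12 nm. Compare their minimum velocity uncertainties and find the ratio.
The neutron has the larger minimum velocity uncertainty, by a ratio of 4.0.

For both particles, Δp_min = ℏ/(2Δx) = 4.394e-25 kg·m/s (same for both).

The velocity uncertainty is Δv = Δp/m:
- alpha particle: Δv = 4.394e-25 / 6.645e-27 = 6.613e+01 m/s = 66.129 m/s
- neutron: Δv = 4.394e-25 / 1.675e-27 = 2.623e+02 m/s = 262.343 m/s

Ratio: 2.623e+02 / 6.613e+01 = 4.0

The lighter particle has larger velocity uncertainty because Δv ∝ 1/m.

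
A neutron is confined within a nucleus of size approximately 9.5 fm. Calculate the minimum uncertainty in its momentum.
5.550 × 10^-21 kg·m/s

Using the Heisenberg uncertainty principle:
ΔxΔp ≥ ℏ/2

With Δx ≈ L = 9.500e-15 m (the confinement size):
Δp_min = ℏ/(2Δx)
Δp_min = (1.055e-34 J·s) / (2 × 9.500e-15 m)
Δp_min = 5.550e-21 kg·m/s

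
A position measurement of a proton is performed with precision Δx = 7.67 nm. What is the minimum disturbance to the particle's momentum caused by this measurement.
6.875 × 10^-27 kg·m/s

The uncertainty principle implies that measuring position disturbs momentum:
ΔxΔp ≥ ℏ/2

When we measure position with precision Δx, we necessarily introduce a momentum uncertainty:
Δp ≥ ℏ/(2Δx)
Δp_min = (1.055e-34 J·s) / (2 × 7.670e-09 m)
Δp_min = 6.875e-27 kg·m/s

The more precisely we measure position, the greater the momentum disturbance.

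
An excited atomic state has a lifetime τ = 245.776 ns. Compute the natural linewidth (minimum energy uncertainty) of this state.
1.339 neV

Using the energy-time uncertainty principle:
ΔEΔt ≥ ℏ/2

The lifetime τ represents the time uncertainty Δt.
The natural linewidth (minimum energy uncertainty) is:

ΔE = ℏ/(2τ)
ΔE = (1.055e-34 J·s) / (2 × 2.458e-07 s)
ΔE = 2.145e-28 J = 1.339 neV

This natural linewidth limits the precision of spectroscopic measurements.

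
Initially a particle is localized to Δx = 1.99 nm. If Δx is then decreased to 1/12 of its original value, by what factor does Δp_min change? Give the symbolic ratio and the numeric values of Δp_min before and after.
Original Δp_min = 2.650 × 10^-26 kg·m/s; new Δp'_min = 3.180 × 10^-25 kg·m/s; ratio Δp'_min/Δp_min = 12.

From the uncertainty principle ΔxΔp ≥ ℏ/2, the minimum momentum uncertainty is Δp_min = ℏ/(2Δx).

Original (Δx = 1.99 nm = 1.990e-09 m):
Δp_min = (1.055e-34 J·s)/(2 × 1.990e-09 m) = 2.650e-26 kg·m/s

When Δx → (1/12)Δx:
Δp'_min = ℏ/(2 × (1/12)Δx) = 12 × ℏ/(2Δx) = 12 × Δp_min
Δp'_min = 12 × 2.650e-26 kg·m/s = 3.180e-25 kg·m/s

Since Δp_min ∝ 1/Δx, when Δx is decreased to 1/12 of its original value, Δp_min increases to 12 times its original value.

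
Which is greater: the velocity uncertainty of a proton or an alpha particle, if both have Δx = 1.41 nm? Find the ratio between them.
The proton has the larger minimum velocity uncertainty, by a ratio of 4.0.

For both particles, Δp_min = ℏ/(2Δx) = 3.740e-26 kg·m/s (same for both).

The velocity uncertainty is Δv = Δp/m:
- proton: Δv = 3.740e-26 / 1.673e-27 = 2.236e+01 m/s = 22.358 m/s
- alpha particle: Δv = 3.740e-26 / 6.645e-27 = 5.628e+00 m/s = 5.628 m/s

Ratio: 2.236e+01 / 5.628e+00 = 4.0

The lighter particle has larger velocity uncertainty because Δv ∝ 1/m.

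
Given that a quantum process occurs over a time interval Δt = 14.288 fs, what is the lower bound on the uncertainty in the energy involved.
23.034 meV

Using the energy-time uncertainty principle:
ΔEΔt ≥ ℏ/2

The minimum uncertainty in energy is:
ΔE_min = ℏ/(2Δt)
ΔE_min = (1.055e-34 J·s) / (2 × 1.429e-14 s)
ΔE_min = 3.690e-21 J = 23.034 meV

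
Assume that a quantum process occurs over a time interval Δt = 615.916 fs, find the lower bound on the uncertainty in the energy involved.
534.336 μeV

Using the energy-time uncertainty principle:
ΔEΔt ≥ ℏ/2

The minimum uncertainty in energy is:
ΔE_min = ℏ/(2Δt)
ΔE_min = (1.055e-34 J·s) / (2 × 6.159e-13 s)
ΔE_min = 8.561e-23 J = 534.336 μeV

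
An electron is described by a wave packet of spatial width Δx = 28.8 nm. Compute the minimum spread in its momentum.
1.831 × 10^-27 kg·m/s

For a wave packet, the spatial width Δx and momentum spread Δp are related by the uncertainty principle:
ΔxΔp ≥ ℏ/2

The minimum momentum spread is:
Δp_min = ℏ/(2Δx)
Δp_min = (1.055e-34 J·s) / (2 × 2.880e-08 m)
Δp_min = 1.831e-27 kg·m/s

A wave packet cannot have both a well-defined position and well-defined momentum.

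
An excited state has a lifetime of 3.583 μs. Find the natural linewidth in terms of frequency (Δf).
22.210 kHz

Using the energy-time uncertainty principle and E = hf:
ΔEΔt ≥ ℏ/2
hΔf·Δt ≥ ℏ/2

The minimum frequency uncertainty is:
Δf = ℏ/(2hτ) = 1/(4πτ)
Δf = 1/(4π × 3.583e-06 s)
Δf = 2.221e+04 Hz = 22.210 kHz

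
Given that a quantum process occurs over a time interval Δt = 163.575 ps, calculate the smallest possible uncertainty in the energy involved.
2.012 μeV

Using the energy-time uncertainty principle:
ΔEΔt ≥ ℏ/2

The minimum uncertainty in energy is:
ΔE_min = ℏ/(2Δt)
ΔE_min = (1.055e-34 J·s) / (2 × 1.636e-10 s)
ΔE_min = 3.224e-25 J = 2.012 μeV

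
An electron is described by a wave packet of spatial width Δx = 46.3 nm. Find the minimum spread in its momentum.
1.139 × 10^-27 kg·m/s

For a wave packet, the spatial width Δx and momentum spread Δp are related by the uncertainty principle:
ΔxΔp ≥ ℏ/2

The minimum momentum spread is:
Δp_min = ℏ/(2Δx)
Δp_min = (1.055e-34 J·s) / (2 × 4.630e-08 m)
Δp_min = 1.139e-27 kg·m/s

A wave packet cannot have both a well-defined position and well-defined momentum.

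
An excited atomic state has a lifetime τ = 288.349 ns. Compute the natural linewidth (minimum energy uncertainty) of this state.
1.141 neV

Using the energy-time uncertainty principle:
ΔEΔt ≥ ℏ/2

The lifetime τ represents the time uncertainty Δt.
The natural linewidth (minimum energy uncertainty) is:

ΔE = ℏ/(2τ)
ΔE = (1.055e-34 J·s) / (2 × 2.883e-07 s)
ΔE = 1.829e-28 J = 1.141 neV

This natural linewidth limits the precision of spectroscopic measurements.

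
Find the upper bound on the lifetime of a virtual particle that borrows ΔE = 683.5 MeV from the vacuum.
4.815 × 10^-25 s

Using the energy-time uncertainty principle:
ΔEΔt ≥ ℏ/2

For a virtual particle borrowing energy ΔE, the maximum lifetime is:
Δt_max = ℏ/(2ΔE)

Converting energy:
ΔE = 683.5 MeV = 1.095e-10 J

Δt_max = (1.055e-34 J·s) / (2 × 1.095e-10 J)
Δt_max = 4.815e-25 s = 4.815 × 10^-25 s

Virtual particles with higher borrowed energy exist for shorter times.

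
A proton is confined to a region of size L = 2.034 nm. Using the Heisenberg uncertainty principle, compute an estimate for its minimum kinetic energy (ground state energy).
1.254 μeV

Using the uncertainty principle to estimate ground state energy:

1. The position uncertainty is approximately the confinement size:
   Δx ≈ L = 2.034e-09 m

2. From ΔxΔp ≥ ℏ/2, the minimum momentum uncertainty is:
   Δp ≈ ℏ/(2L) = 2.592e-26 kg·m/s

3. The kinetic energy is approximately:
   KE ≈ (Δp)²/(2m) = (2.592e-26)²/(2 × 1.673e-27 kg)
   KE ≈ 2.009e-25 J = 1.254 μeV

This is an order-of-magnitude estimate of the ground state energy.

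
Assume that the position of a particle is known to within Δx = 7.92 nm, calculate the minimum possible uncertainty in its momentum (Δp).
6.658 × 10^-27 kg·m/s

Using the Heisenberg uncertainty principle:
ΔxΔp ≥ ℏ/2

The minimum uncertainty in momentum is:
Δp_min = ℏ/(2Δx)
Δp_min = (1.055e-34 J·s) / (2 × 7.920e-09 m)
Δp_min = 6.658e-27 kg·m/s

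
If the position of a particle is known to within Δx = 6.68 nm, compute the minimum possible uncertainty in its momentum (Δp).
7.894 × 10^-27 kg·m/s

Using the Heisenberg uncertainty principle:
ΔxΔp ≥ ℏ/2

The minimum uncertainty in momentum is:
Δp_min = ℏ/(2Δx)
Δp_min = (1.055e-34 J·s) / (2 × 6.680e-09 m)
Δp_min = 7.894e-27 kg·m/s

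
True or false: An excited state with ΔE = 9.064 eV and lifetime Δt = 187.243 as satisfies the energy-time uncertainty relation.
Yes, it satisfies the uncertainty relation.

Calculate the product ΔEΔt:
ΔE = 9.064 eV = 1.452e-18 J
ΔEΔt = (1.452e-18 J) × (1.872e-16 s)
ΔEΔt = 2.719e-34 J·s

Compare to the minimum allowed value ℏ/2:
ℏ/2 = 5.273e-35 J·s

Since ΔEΔt = 2.719e-34 J·s ≥ 5.273e-35 J·s = ℏ/2,
this satisfies the uncertainty relation.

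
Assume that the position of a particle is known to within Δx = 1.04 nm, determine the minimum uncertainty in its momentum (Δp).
5.070 × 10^-26 kg·m/s

Using the Heisenberg uncertainty principle:
ΔxΔp ≥ ℏ/2

The minimum uncertainty in momentum is:
Δp_min = ℏ/(2Δx)
Δp_min = (1.055e-34 J·s) / (2 × 1.040e-09 m)
Δp_min = 5.070e-26 kg·m/s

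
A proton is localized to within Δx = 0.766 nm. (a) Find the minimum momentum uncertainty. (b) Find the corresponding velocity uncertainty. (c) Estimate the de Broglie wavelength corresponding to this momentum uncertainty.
(a) Δp_min = 6.884 × 10^-26 kg·m/s
(b) Δv_min = 41.155 m/s
(c) λ_dB = 9.626 nm

Step-by-step:

(a) From the uncertainty principle:
Δp_min = ℏ/(2Δx) = (1.055e-34 J·s)/(2 × 7.660e-10 m) = 6.884e-26 kg·m/s

(b) The velocity uncertainty:
Δv = Δp/m = (6.884e-26 kg·m/s)/(1.673e-27 kg) = 4.115e+01 m/s = 41.155 m/s

(c) The de Broglie wavelength for this momentum:
λ = h/p = (6.626e-34 J·s)/(6.884e-26 kg·m/s) = 9.626e-09 m = 9.626 nm

Note: The de Broglie wavelength is comparable to the localization size, as expected from wave-particle duality.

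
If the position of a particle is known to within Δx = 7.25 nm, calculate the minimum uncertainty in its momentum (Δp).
7.273 × 10^-27 kg·m/s

Using the Heisenberg uncertainty principle:
ΔxΔp ≥ ℏ/2

The minimum uncertainty in momentum is:
Δp_min = ℏ/(2Δx)
Δp_min = (1.055e-34 J·s) / (2 × 7.250e-09 m)
Δp_min = 7.273e-27 kg·m/s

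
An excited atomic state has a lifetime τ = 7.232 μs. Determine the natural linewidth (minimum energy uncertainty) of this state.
45.507 peV

Using the energy-time uncertainty principle:
ΔEΔt ≥ ℏ/2

The lifetime τ represents the time uncertainty Δt.
The natural linewidth (minimum energy uncertainty) is:

ΔE = ℏ/(2τ)
ΔE = (1.055e-34 J·s) / (2 × 7.232e-06 s)
ΔE = 7.291e-30 J = 45.507 peV

This natural linewidth limits the precision of spectroscopic measurements.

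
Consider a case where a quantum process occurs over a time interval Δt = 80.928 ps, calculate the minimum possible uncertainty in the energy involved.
4.067 μeV

Using the energy-time uncertainty principle:
ΔEΔt ≥ ℏ/2

The minimum uncertainty in energy is:
ΔE_min = ℏ/(2Δt)
ΔE_min = (1.055e-34 J·s) / (2 × 8.093e-11 s)
ΔE_min = 6.515e-25 J = 4.067 μeV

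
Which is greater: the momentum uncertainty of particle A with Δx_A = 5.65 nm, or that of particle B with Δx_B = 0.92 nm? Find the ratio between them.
Particle B has the larger minimum momentum uncertainty, by a factor of 6.14.

For each particle, the minimum momentum uncertainty is Δp_min = ℏ/(2Δx):

Particle A: Δp_A = ℏ/(2×5.650e-09 m) = 9.332e-27 kg·m/s
Particle B: Δp_B = ℏ/(2×9.200e-10 m) = 5.731e-26 kg·m/s

Ratio: Δp_B/Δp_A = 6.14

Since Δp_min ∝ 1/Δx, the particle with smaller position uncertainty (B) has larger momentum uncertainty.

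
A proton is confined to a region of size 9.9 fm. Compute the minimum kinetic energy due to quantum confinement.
52.928 keV

Using the uncertainty principle:

1. Position uncertainty: Δx ≈ 9.900e-15 m
2. Minimum momentum uncertainty: Δp = ℏ/(2Δx) = 5.326e-21 kg·m/s
3. Minimum kinetic energy:
   KE = (Δp)²/(2m) = (5.326e-21)²/(2 × 1.673e-27 kg)
   KE = 8.480e-15 J = 52.928 keV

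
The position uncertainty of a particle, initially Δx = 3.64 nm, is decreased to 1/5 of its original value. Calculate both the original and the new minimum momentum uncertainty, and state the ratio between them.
Original Δp_min = 1.449 × 10^-26 kg·m/s; new Δp'_min = 7.243 × 10^-26 kg·m/s; ratio Δp'_min/Δp_min = 5.

From the uncertainty principle ΔxΔp ≥ ℏ/2, the minimum momentum uncertainty is Δp_min = ℏ/(2Δx).

Original (Δx = 3.64 nm = 3.640e-09 m):
Δp_min = (1.055e-34 J·s)/(2 × 3.640e-09 m) = 1.449e-26 kg·m/s

When Δx → (1/5)Δx:
Δp'_min = ℏ/(2 × (1/5)Δx) = 5 × ℏ/(2Δx) = 5 × Δp_min
Δp'_min = 5 × 1.449e-26 kg·m/s = 7.243e-26 kg·m/s

Since Δp_min ∝ 1/Δx, when Δx is decreased to 1/5 of its original value, Δp_min increases to 5 times its original value.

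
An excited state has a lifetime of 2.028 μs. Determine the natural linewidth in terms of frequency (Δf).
39.239 kHz

Using the energy-time uncertainty principle and E = hf:
ΔEΔt ≥ ℏ/2
hΔf·Δt ≥ ℏ/2

The minimum frequency uncertainty is:
Δf = ℏ/(2hτ) = 1/(4πτ)
Δf = 1/(4π × 2.028e-06 s)
Δf = 3.924e+04 Hz = 39.239 kHz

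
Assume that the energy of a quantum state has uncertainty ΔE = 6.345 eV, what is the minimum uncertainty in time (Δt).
51.869 as

Using the energy-time uncertainty principle:
ΔEΔt ≥ ℏ/2

The minimum uncertainty in time is:
Δt_min = ℏ/(2ΔE)
Δt_min = (1.055e-34 J·s) / (2 × 1.017e-18 J)
Δt_min = 5.187e-17 s = 51.869 as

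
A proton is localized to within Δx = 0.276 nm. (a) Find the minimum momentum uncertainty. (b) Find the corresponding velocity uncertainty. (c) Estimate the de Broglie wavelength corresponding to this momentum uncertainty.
(a) Δp_min = 1.910 × 10^-25 kg·m/s
(b) Δv_min = 114.219 m/s
(c) λ_dB = 3.468 nm

Step-by-step:

(a) From the uncertainty principle:
Δp_min = ℏ/(2Δx) = (1.055e-34 J·s)/(2 × 2.760e-10 m) = 1.910e-25 kg·m/s

(b) The velocity uncertainty:
Δv = Δp/m = (1.910e-25 kg·m/s)/(1.673e-27 kg) = 1.142e+02 m/s = 114.219 m/s

(c) The de Broglie wavelength for this momentum:
λ = h/p = (6.626e-34 J·s)/(1.910e-25 kg·m/s) = 3.468e-09 m = 3.468 nm

Note: The de Broglie wavelength is comparable to the localization size, as expected from wave-particle duality.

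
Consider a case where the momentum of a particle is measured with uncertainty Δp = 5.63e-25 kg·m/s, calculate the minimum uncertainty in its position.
93.656 pm

Using the Heisenberg uncertainty principle:
ΔxΔp ≥ ℏ/2

The minimum uncertainty in position is:
Δx_min = ℏ/(2Δp)
Δx_min = (1.055e-34 J·s) / (2 × 5.630e-25 kg·m/s)
Δx_min = 9.366e-11 m = 93.656 pm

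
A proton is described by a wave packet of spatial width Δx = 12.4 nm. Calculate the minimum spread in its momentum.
4.252 × 10^-27 kg·m/s

For a wave packet, the spatial width Δx and momentum spread Δp are related by the uncertainty principle:
ΔxΔp ≥ ℏ/2

The minimum momentum spread is:
Δp_min = ℏ/(2Δx)
Δp_min = (1.055e-34 J·s) / (2 × 1.240e-08 m)
Δp_min = 4.252e-27 kg·m/s

A wave packet cannot have both a well-defined position and well-defined momentum.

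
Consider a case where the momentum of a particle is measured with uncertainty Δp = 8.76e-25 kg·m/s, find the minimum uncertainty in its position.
60.192 pm

Using the Heisenberg uncertainty principle:
ΔxΔp ≥ ℏ/2

The minimum uncertainty in position is:
Δx_min = ℏ/(2Δp)
Δx_min = (1.055e-34 J·s) / (2 × 8.760e-25 kg·m/s)
Δx_min = 6.019e-11 m = 60.192 pm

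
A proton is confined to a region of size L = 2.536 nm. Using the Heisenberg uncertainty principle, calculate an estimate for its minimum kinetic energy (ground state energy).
806.595 neV

Using the uncertainty principle to estimate ground state energy:

1. The position uncertainty is approximately the confinement size:
   Δx ≈ L = 2.536e-09 m

2. From ΔxΔp ≥ ℏ/2, the minimum momentum uncertainty is:
   Δp ≈ ℏ/(2L) = 2.079e-26 kg·m/s

3. The kinetic energy is approximately:
   KE ≈ (Δp)²/(2m) = (2.079e-26)²/(2 × 1.673e-27 kg)
   KE ≈ 1.292e-25 J = 806.595 neV

This is an order-of-magnitude estimate of the ground state energy.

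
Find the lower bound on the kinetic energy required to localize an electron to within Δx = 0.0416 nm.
5.504 eV

Localizing a particle requires giving it sufficient momentum uncertainty:

1. From uncertainty principle: Δp ≥ ℏ/(2Δx)
   Δp_min = (1.055e-34 J·s) / (2 × 4.160e-11 m)
   Δp_min = 1.268e-24 kg·m/s

2. This momentum uncertainty corresponds to kinetic energy:
   KE ≈ (Δp)²/(2m) = (1.268e-24)²/(2 × 9.109e-31 kg)
   KE = 8.818e-19 J = 5.504 eV

Tighter localization requires more energy.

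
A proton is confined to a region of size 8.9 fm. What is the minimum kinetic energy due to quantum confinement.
65.490 keV

Using the uncertainty principle:

1. Position uncertainty: Δx ≈ 8.900e-15 m
2. Minimum momentum uncertainty: Δp = ℏ/(2Δx) = 5.925e-21 kg·m/s
3. Minimum kinetic energy:
   KE = (Δp)²/(2m) = (5.925e-21)²/(2 × 1.673e-27 kg)
   KE = 1.049e-14 J = 65.490 keV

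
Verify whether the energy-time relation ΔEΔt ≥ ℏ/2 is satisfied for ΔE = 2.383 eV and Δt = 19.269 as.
No, it violates the uncertainty relation.

Calculate the product ΔEΔt:
ΔE = 2.383 eV = 3.818e-19 J
ΔEΔt = (3.818e-19 J) × (1.927e-17 s)
ΔEΔt = 7.357e-36 J·s

Compare to the minimum allowed value ℏ/2:
ℏ/2 = 5.273e-35 J·s

Since ΔEΔt = 7.357e-36 J·s < 5.273e-35 J·s = ℏ/2,
this violates the uncertainty relation.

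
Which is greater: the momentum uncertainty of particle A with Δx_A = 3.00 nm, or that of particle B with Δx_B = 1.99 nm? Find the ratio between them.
Particle B has the larger minimum momentum uncertainty, by a factor of 1.51.

For each particle, the minimum momentum uncertainty is Δp_min = ℏ/(2Δx):

Particle A: Δp_A = ℏ/(2×3.000e-09 m) = 1.758e-26 kg·m/s
Particle B: Δp_B = ℏ/(2×1.990e-09 m) = 2.650e-26 kg·m/s

Ratio: Δp_B/Δp_A = 1.51

Since Δp_min ∝ 1/Δx, the particle with smaller position uncertainty (B) has larger momentum uncertainty.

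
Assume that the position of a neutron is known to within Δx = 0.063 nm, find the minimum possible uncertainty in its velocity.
499.700 m/s

Using the Heisenberg uncertainty principle and Δp = mΔv:
ΔxΔp ≥ ℏ/2
Δx(mΔv) ≥ ℏ/2

The minimum uncertainty in velocity is:
Δv_min = ℏ/(2mΔx)
Δv_min = (1.055e-34 J·s) / (2 × 1.675e-27 kg × 6.300e-11 m)
Δv_min = 4.997e+02 m/s = 499.700 m/s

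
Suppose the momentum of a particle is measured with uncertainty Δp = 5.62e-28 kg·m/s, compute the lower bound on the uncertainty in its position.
93.823 nm

Using the Heisenberg uncertainty principle:
ΔxΔp ≥ ℏ/2

The minimum uncertainty in position is:
Δx_min = ℏ/(2Δp)
Δx_min = (1.055e-34 J·s) / (2 × 5.620e-28 kg·m/s)
Δx_min = 9.382e-08 m = 93.823 nm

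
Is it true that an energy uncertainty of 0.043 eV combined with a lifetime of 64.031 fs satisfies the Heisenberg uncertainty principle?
Yes, it satisfies the uncertainty relation.

Calculate the product ΔEΔt:
ΔE = 0.043 eV = 6.889e-21 J
ΔEΔt = (6.889e-21 J) × (6.403e-14 s)
ΔEΔt = 4.411e-34 J·s

Compare to the minimum allowed value ℏ/2:
ℏ/2 = 5.273e-35 J·s

Since ΔEΔt = 4.411e-34 J·s ≥ 5.273e-35 J·s = ℏ/2,
this satisfies the uncertainty relation.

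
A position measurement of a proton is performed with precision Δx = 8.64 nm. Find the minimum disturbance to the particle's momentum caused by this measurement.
6.103 × 10^-27 kg·m/s

The uncertainty principle implies that measuring position disturbs momentum:
ΔxΔp ≥ ℏ/2

When we measure position with precision Δx, we necessarily introduce a momentum uncertainty:
Δp ≥ ℏ/(2Δx)
Δp_min = (1.055e-34 J·s) / (2 × 8.640e-09 m)
Δp_min = 6.103e-27 kg·m/s

The more precisely we measure position, the greater the momentum disturbance.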